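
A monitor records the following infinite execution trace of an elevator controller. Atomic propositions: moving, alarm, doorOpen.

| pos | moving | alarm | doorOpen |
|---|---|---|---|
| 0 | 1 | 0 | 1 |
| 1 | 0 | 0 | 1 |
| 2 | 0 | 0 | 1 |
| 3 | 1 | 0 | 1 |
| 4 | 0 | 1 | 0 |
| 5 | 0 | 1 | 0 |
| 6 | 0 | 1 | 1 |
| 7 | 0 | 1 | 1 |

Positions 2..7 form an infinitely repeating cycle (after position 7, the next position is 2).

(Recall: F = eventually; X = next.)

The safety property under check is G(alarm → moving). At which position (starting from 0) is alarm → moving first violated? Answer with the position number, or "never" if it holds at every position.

Check alarm → moving at each position in order: 0 ✓, 1 ✓, 2 ✓, 3 ✓.
At position 4 the labels are {alarm}, so alarm → moving is false there. This is the first violation.

4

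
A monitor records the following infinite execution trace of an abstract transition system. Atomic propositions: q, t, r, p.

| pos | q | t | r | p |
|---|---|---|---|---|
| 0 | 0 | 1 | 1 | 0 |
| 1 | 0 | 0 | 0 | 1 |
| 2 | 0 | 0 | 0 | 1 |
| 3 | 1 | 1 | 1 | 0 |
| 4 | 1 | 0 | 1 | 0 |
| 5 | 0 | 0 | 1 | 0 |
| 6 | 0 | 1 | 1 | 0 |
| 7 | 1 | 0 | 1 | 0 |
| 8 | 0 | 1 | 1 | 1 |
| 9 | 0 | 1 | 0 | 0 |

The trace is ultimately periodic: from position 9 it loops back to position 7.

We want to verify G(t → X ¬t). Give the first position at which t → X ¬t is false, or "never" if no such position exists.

8

Check t → X ¬t at each position in order: 0 ✓, 1 ✓, 2 ✓, 3 ✓, 4 ✓, 5 ✓, 6 ✓, 7 ✓.
At position 8 the labels are {p, r, t} and the next position 9 has {t}, so t → X ¬t is false there. This is the first violation.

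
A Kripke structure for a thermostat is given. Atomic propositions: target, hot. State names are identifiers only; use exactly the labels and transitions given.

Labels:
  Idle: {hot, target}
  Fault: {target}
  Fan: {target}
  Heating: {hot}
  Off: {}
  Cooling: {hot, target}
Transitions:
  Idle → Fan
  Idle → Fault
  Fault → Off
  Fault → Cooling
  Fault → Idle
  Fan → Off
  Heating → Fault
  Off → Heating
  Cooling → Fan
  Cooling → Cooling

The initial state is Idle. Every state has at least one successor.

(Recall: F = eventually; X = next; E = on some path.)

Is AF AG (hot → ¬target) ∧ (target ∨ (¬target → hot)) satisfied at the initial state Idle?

Does not hold

States satisfying AG (hot → ¬target): ∅.
States satisfying AF AG (hot → ¬target): ∅.
States satisfying ¬target: {Heating, Off}.
States satisfying ¬target → hot: {Idle, Fault, Fan, Heating, Cooling}.
States satisfying target ∨ (¬target → hot): {Idle, Fault, Fan, Heating, Cooling}.
States satisfying AF AG (hot → ¬target) ∧ (target ∨ (¬target → hot)): ∅.
Idle ∉ Sat(AF AG (hot → ¬target) ∧ (target ∨ (¬target → hot))).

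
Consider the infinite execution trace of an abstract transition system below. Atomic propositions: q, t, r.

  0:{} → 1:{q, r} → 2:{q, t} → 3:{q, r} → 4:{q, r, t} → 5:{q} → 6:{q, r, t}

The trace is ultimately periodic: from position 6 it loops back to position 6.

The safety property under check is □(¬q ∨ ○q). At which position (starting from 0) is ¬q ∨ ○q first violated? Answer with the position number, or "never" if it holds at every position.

never

¬q ∨ ○q holds at every position 0..6, and those are all the positions the trace ever visits, so the invariant □(¬q ∨ ○q) is never violated.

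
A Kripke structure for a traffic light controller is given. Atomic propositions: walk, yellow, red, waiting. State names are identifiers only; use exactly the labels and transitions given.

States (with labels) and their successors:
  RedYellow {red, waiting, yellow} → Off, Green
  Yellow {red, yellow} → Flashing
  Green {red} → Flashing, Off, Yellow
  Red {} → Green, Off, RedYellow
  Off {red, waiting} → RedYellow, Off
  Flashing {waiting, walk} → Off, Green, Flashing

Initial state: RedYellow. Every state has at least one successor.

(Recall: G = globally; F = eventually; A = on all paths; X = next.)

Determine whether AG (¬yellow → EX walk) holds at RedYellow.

Violated

States satisfying ¬yellow → EX walk: {RedYellow, Yellow, Green, Flashing}.
States satisfying AG (¬yellow → EX walk): ∅.
Off is reachable from RedYellow and violates ¬yellow → EX walk, so AG fails at RedYellow.
RedYellow ∉ Sat(AG (¬yellow → EX walk)).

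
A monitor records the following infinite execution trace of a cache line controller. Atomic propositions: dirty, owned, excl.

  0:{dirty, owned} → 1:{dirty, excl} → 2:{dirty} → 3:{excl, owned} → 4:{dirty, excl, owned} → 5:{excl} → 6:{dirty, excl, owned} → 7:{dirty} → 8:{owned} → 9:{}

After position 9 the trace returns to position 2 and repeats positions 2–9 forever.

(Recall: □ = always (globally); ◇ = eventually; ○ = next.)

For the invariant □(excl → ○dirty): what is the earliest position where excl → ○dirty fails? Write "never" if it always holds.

4

Check excl → ○dirty at each position in order: 0 ✓, 1 ✓, 2 ✓, 3 ✓.
At position 4 the labels are {dirty, excl, owned} and the next position 5 has {excl}, so excl → ○dirty is false there. This is the first violation.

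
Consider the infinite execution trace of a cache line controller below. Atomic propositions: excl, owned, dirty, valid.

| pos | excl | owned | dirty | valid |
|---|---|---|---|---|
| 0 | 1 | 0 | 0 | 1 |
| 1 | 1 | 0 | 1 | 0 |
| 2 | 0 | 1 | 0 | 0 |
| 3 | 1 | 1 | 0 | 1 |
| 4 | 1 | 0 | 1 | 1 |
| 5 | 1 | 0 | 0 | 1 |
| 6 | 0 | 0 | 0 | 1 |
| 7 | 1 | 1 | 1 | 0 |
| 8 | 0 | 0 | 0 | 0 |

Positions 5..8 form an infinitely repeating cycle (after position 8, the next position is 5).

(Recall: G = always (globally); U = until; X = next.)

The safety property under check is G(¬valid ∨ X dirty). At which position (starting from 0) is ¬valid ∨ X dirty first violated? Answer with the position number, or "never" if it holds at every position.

4

Check ¬valid ∨ X dirty at each position in order: 0 ✓, 1 ✓, 2 ✓, 3 ✓.
At position 4 the labels are {dirty, excl, valid} and the next position 5 has {excl, valid}, so ¬valid ∨ X dirty is false there. This is the first violation.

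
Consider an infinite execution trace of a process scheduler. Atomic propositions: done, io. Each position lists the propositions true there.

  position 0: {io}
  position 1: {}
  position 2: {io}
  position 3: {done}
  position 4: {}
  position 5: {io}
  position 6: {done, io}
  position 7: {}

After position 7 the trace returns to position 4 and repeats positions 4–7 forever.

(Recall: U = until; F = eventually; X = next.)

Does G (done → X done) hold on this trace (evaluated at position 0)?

Violated

done → X done must hold at every position from 0 onward. It fails at position 3, so G (done → X done) is false.
Positions where done holds: 3, 6.
Check X done at each: 3→fails, 6→fails.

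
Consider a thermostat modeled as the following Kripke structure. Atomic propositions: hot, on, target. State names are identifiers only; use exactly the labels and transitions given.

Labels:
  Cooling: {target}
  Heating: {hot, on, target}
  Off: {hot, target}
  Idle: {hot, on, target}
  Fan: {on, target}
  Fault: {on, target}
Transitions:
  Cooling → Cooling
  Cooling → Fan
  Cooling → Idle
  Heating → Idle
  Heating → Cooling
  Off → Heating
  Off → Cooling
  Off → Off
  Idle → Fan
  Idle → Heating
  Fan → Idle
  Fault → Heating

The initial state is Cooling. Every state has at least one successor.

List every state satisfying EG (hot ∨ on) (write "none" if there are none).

States satisfying hot ∨ on: {Heating, Off, Idle, Fan, Fault}.
States satisfying EG (hot ∨ on): {Heating, Off, Idle, Fan, Fault}.

{Heating, Off, Idle, Fan, Fault}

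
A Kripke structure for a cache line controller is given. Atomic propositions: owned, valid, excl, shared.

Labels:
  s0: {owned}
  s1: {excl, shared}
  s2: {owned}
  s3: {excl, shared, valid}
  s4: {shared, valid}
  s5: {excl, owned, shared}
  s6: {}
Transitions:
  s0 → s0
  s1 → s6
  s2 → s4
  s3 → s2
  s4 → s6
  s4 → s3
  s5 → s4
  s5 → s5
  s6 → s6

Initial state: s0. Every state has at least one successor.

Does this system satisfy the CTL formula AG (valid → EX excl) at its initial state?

Satisfied

States satisfying valid → EX excl: {s0, s1, s2, s4, s5, s6}.
States satisfying AG (valid → EX excl): {s0, s1, s6}.
Every state reachable from s0 satisfies valid → EX excl.
s0 ∈ Sat(AG (valid → EX excl)).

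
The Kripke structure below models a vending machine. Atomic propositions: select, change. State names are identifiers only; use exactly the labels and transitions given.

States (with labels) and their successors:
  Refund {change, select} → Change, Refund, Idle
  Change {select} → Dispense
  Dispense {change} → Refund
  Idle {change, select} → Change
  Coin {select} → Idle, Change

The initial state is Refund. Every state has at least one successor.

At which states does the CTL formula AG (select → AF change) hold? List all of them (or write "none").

States satisfying select → AF change: {Refund, Change, Dispense, Idle, Coin}.
States satisfying AG (select → AF change): {Refund, Change, Dispense, Idle, Coin}.

{Refund, Change, Dispense, Idle, Coin}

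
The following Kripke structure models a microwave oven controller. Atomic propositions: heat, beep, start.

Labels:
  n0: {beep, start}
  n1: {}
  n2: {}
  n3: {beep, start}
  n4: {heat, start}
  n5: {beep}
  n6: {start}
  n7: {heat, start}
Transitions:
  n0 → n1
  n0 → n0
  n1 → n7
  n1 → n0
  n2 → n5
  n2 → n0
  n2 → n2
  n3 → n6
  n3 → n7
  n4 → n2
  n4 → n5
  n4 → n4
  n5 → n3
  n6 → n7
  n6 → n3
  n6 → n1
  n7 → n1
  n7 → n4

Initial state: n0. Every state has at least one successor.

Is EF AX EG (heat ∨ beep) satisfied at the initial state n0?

States satisfying AX EG (heat ∨ beep): {n1, n5}.
States satisfying EF AX EG (heat ∨ beep): {n0, n1, n2, n3, n4, n5, n6, n7}.
Some path from n0 reaches a state where AX EG (heat ∨ beep) holds.
n0 ∈ Sat(EF AX EG (heat ∨ beep)).

Satisfied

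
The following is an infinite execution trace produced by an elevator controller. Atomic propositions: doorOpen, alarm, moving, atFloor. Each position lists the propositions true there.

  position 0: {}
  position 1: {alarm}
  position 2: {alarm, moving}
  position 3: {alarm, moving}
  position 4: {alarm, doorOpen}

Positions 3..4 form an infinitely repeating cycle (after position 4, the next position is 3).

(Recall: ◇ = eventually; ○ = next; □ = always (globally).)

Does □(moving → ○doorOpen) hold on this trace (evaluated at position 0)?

moving → ○doorOpen must hold at every position from 0 onward. It fails at position 2, so □(moving → ○doorOpen) is false.
Positions where moving holds: 2, 3.
Check ○doorOpen at each: 2→fails, 3→ok.

Violated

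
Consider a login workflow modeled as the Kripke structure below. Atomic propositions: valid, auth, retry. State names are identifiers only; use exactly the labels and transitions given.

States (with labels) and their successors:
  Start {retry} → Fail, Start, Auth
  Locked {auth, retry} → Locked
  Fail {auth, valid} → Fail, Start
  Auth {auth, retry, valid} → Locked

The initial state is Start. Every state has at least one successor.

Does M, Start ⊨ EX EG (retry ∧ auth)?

Yes

States satisfying EG (retry ∧ auth): {Locked, Auth}.
States satisfying EX EG (retry ∧ auth): {Start, Locked, Auth}.
Start ∈ Sat(EX EG (retry ∧ auth)).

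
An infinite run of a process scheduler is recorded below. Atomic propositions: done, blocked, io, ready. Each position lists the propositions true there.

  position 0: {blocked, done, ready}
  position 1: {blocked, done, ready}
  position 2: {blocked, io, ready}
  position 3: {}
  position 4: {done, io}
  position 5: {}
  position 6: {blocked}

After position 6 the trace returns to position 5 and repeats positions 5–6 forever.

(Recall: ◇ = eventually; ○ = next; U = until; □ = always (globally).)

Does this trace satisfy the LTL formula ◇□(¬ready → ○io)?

Does not hold

□(¬ready → ○io) is false at every position 0..6, so it never becomes true and ◇□(¬ready → ○io) fails.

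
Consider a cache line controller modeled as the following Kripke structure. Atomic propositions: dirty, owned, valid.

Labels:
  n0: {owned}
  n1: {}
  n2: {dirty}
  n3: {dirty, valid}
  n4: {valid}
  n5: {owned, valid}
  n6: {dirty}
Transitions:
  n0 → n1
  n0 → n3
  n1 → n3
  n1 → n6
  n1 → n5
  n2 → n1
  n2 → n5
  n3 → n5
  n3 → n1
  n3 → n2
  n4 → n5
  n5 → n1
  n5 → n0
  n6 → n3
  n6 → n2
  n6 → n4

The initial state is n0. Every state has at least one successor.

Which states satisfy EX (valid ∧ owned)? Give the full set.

States satisfying valid ∧ owned: {n5}.
States satisfying EX (valid ∧ owned): {n1, n2, n3, n4}.

{n1, n2, n3, n4}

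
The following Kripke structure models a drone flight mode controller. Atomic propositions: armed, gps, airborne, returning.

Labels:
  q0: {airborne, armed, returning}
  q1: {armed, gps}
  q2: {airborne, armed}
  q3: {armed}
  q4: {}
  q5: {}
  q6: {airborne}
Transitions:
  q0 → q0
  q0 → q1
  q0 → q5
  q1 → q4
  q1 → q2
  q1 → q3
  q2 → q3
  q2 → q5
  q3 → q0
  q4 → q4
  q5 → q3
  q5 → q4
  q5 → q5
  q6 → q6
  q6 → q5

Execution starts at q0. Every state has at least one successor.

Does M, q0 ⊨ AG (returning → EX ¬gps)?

Holds

States satisfying returning → EX ¬gps: {q0, q1, q2, q3, q4, q5, q6}.
States satisfying AG (returning → EX ¬gps): {q0, q1, q2, q3, q4, q5, q6}.
Every state reachable from q0 satisfies returning → EX ¬gps.
q0 ∈ Sat(AG (returning → EX ¬gps)).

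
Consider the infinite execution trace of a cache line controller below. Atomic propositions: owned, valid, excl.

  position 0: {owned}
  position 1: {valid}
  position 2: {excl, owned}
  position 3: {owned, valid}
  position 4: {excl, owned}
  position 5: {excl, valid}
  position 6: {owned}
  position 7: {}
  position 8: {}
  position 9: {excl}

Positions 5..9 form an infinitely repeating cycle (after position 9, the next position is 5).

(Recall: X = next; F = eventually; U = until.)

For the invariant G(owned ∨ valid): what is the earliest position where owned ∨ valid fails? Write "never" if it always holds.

7

Check owned ∨ valid at each position in order: 0 ✓, 1 ✓, 2 ✓, 3 ✓, 4 ✓, 5 ✓, 6 ✓.
At position 7 the labels are {}, so owned ∨ valid is false there. This is the first violation.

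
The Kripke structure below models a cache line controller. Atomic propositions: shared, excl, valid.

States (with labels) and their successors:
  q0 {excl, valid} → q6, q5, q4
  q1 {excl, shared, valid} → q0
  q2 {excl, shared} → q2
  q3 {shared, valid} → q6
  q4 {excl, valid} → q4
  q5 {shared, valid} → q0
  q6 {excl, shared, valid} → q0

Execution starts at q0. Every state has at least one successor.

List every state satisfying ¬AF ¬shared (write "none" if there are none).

States satisfying ¬shared: {q0, q4}.
States satisfying AF ¬shared: {q0, q1, q3, q4, q5, q6}.
States satisfying ¬AF ¬shared: {q2}.

{q2}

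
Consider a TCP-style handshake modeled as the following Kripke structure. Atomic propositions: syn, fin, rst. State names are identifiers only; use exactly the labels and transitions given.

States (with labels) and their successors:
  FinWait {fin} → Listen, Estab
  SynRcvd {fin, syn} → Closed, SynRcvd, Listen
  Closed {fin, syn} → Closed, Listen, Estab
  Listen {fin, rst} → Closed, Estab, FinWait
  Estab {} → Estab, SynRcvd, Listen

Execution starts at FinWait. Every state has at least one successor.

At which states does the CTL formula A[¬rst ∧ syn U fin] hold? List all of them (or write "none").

States satisfying ¬rst ∧ syn: {SynRcvd, Closed}.
States satisfying fin: {FinWait, SynRcvd, Closed, Listen}.
States satisfying A[¬rst ∧ syn U fin]: {FinWait, SynRcvd, Closed, Listen}.

{FinWait, SynRcvd, Closed, Listen}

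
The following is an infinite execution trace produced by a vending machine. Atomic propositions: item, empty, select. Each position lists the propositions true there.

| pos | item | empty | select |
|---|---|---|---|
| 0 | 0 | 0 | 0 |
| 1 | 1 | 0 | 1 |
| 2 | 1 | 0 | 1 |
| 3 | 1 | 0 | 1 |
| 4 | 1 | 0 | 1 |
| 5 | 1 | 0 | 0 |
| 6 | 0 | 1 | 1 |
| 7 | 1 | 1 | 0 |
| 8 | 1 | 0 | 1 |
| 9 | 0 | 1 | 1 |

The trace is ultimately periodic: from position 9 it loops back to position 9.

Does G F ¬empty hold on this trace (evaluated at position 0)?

F ¬empty must hold at every position from 0 onward. It fails at position 9, so G F ¬empty is false.

Does not hold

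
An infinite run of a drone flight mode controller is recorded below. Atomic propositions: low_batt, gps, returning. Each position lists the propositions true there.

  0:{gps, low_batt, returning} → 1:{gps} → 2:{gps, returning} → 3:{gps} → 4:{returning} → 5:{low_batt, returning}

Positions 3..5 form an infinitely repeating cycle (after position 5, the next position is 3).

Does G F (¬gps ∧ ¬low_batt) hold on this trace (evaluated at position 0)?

Holds

F (¬gps ∧ ¬low_batt) holds at every position 0..5, and those are all positions ever visited, so G F (¬gps ∧ ¬low_batt) holds.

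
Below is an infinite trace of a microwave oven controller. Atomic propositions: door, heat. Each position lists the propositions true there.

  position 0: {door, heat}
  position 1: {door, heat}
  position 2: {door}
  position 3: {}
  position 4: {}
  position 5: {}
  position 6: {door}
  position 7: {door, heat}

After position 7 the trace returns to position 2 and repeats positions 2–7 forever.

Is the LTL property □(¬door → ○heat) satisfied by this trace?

Does not hold

¬door → ○heat must hold at every position from 0 onward. It fails at position 3, so □(¬door → ○heat) is false.
Positions where ¬door holds: 3, 4, 5.
Check ○heat at each: 3→fails, 4→fails, 5→fails.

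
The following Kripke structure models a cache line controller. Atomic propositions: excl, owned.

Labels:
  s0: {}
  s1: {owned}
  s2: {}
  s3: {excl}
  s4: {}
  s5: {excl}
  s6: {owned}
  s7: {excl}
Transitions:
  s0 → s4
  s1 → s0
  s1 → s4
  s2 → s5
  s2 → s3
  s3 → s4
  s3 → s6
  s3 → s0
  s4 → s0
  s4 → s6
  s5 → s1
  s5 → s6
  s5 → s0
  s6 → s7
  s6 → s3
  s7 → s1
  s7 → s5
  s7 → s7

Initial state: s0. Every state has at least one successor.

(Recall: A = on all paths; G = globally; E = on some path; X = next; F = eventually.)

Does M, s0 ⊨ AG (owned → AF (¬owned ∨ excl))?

States satisfying owned → AF (¬owned ∨ excl): {s0, s1, s2, s3, s4, s5, s6, s7}.
States satisfying AG (owned → AF (¬owned ∨ excl)): {s0, s1, s2, s3, s4, s5, s6, s7}.
Every state reachable from s0 satisfies owned → AF (¬owned ∨ excl).
s0 ∈ Sat(AG (owned → AF (¬owned ∨ excl))).

Satisfied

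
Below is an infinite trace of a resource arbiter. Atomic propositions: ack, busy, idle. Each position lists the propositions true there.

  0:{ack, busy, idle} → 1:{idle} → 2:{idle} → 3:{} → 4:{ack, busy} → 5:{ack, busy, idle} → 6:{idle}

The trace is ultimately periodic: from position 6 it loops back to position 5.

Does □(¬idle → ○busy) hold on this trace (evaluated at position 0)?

¬idle → ○busy holds at every position 0..6, and those are all positions ever visited, so □(¬idle → ○busy) holds.
Positions where ¬idle holds: 3, 4.
Check ○busy at each: 3→ok, 4→ok.

Holds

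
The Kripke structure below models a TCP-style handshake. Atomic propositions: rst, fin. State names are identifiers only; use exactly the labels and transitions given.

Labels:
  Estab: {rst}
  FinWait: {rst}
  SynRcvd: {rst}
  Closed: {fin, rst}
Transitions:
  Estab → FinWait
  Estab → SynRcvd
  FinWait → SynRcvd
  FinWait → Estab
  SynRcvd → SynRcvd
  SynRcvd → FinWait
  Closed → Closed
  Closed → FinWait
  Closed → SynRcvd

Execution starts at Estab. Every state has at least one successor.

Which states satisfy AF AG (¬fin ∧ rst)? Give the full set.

States satisfying AG (¬fin ∧ rst): {Estab, FinWait, SynRcvd}.
States satisfying AF AG (¬fin ∧ rst): {Estab, FinWait, SynRcvd}.

{Estab, FinWait, SynRcvd}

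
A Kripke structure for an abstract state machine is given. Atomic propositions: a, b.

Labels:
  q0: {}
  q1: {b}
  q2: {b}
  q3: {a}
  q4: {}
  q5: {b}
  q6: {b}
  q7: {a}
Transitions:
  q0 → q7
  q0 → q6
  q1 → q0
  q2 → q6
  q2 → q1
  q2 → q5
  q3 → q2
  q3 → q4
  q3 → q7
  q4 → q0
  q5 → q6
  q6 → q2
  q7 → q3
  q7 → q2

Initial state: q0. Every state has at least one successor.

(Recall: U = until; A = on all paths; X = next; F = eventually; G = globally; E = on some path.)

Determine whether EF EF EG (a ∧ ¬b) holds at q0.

Yes

States satisfying EF EG (a ∧ ¬b): {q0, q1, q2, q3, q4, q5, q6, q7}.
States satisfying EF EF EG (a ∧ ¬b): {q0, q1, q2, q3, q4, q5, q6, q7}.
Some path from q0 reaches a state where EF EG (a ∧ ¬b) holds.
q0 ∈ Sat(EF EF EG (a ∧ ¬b)).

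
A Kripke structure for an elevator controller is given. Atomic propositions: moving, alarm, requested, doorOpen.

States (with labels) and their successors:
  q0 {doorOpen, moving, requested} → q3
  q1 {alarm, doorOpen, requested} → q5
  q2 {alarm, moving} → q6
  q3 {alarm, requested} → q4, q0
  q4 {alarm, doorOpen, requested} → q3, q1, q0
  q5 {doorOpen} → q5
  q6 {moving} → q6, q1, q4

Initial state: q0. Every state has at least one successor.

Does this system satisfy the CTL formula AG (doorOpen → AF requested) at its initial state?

No

States satisfying doorOpen → AF requested: {q0, q1, q2, q3, q4, q6}.
States satisfying AG (doorOpen → AF requested): ∅.
q5 is reachable from q0 and violates doorOpen → AF requested, so AG fails at q0.
q0 ∉ Sat(AG (doorOpen → AF requested)).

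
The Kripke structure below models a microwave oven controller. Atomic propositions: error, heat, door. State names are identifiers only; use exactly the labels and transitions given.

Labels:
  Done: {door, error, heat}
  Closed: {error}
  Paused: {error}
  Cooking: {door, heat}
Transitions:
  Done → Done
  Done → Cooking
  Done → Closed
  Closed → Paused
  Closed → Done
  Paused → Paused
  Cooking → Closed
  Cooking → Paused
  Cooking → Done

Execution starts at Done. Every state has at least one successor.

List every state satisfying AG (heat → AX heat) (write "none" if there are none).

{Paused}

States satisfying heat → AX heat: {Closed, Paused}.
States satisfying AG (heat → AX heat): {Paused}.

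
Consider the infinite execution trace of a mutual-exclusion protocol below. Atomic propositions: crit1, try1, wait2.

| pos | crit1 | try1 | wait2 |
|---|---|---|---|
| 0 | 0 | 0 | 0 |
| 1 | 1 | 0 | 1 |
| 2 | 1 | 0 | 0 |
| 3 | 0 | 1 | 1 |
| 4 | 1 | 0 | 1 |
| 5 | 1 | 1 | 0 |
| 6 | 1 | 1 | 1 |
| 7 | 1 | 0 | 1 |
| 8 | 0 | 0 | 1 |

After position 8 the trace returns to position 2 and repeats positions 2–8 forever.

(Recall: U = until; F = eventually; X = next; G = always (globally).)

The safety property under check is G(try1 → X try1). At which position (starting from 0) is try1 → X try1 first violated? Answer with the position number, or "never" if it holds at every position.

Check try1 → X try1 at each position in order: 0 ✓, 1 ✓, 2 ✓.
At position 3 the labels are {try1, wait2} and the next position 4 has {crit1, wait2}, so try1 → X try1 is false there. This is the first violation.

3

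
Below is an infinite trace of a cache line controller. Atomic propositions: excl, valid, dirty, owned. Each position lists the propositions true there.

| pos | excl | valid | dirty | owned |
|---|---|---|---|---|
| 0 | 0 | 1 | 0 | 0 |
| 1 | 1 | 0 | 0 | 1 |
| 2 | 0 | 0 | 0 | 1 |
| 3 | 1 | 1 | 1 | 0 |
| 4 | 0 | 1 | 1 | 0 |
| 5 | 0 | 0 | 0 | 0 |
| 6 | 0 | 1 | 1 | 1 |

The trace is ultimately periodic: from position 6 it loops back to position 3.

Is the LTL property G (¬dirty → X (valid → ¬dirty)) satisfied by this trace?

¬dirty → X (valid → ¬dirty) must hold at every position from 0 onward. It fails at position 2, so G (¬dirty → X (valid → ¬dirty)) is false.
Positions where ¬dirty holds: 0, 1, 2, 5.
Check X (valid → ¬dirty) at each: 0→ok, 1→ok, 2→fails, 5→fails.

Does not hold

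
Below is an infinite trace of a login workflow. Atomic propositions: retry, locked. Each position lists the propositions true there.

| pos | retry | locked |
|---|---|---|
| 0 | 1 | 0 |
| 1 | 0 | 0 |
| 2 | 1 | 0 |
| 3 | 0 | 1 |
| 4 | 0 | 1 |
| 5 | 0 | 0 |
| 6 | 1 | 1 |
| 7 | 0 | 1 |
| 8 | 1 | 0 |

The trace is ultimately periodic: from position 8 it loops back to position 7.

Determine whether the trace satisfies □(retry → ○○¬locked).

Does not hold

retry → ○○¬locked must hold at every position from 0 onward. It fails at position 2, so □(retry → ○○¬locked) is false.
Positions where retry holds: 0, 2, 6, 8.
Check ○○¬locked at each: 0→ok, 2→fails, 6→ok, 8→ok.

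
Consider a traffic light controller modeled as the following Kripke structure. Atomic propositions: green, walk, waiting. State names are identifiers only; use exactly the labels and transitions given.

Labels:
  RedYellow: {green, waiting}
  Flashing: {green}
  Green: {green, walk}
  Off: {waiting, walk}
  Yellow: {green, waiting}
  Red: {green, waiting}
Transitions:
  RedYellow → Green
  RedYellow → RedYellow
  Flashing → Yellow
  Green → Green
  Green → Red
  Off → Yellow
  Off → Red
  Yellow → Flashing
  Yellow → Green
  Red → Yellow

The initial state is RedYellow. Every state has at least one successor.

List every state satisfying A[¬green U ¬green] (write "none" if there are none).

States satisfying ¬green: {Off}.
States satisfying A[¬green U ¬green]: {Off}.

{Off}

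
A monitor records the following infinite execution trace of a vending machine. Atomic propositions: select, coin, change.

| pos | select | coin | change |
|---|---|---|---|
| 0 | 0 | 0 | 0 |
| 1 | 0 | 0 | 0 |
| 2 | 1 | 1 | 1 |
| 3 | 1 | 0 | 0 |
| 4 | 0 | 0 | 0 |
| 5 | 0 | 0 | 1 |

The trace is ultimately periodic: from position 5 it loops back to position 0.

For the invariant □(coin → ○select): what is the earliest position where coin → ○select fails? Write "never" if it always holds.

coin → ○select holds at every position 0..5, and those are all the positions the trace ever visits, so the invariant □(coin → ○select) is never violated.

never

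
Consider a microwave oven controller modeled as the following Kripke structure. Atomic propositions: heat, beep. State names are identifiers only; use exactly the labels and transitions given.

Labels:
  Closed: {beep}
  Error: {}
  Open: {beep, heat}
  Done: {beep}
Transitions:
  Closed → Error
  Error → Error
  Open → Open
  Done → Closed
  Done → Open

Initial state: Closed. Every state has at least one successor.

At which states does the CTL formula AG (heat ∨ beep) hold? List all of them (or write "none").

{Open}

States satisfying heat ∨ beep: {Closed, Open, Done}.
States satisfying AG (heat ∨ beep): {Open}.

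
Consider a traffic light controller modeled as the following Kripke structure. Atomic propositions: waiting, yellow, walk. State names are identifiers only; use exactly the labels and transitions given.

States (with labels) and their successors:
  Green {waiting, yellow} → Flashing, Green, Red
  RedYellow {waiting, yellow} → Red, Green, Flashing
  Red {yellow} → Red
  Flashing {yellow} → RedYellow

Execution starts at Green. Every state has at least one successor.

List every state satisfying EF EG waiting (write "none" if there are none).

{Green, RedYellow, Flashing}

States satisfying EG waiting: {Green, RedYellow}.
States satisfying EF EG waiting: {Green, RedYellow, Flashing}.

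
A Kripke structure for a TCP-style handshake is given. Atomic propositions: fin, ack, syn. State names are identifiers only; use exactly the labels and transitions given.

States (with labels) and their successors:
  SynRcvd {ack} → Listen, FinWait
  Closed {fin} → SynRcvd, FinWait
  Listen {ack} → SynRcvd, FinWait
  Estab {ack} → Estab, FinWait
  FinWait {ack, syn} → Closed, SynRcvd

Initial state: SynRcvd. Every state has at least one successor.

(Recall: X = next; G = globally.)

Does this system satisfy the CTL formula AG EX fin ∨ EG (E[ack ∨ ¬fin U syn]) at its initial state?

States satisfying EX fin: {FinWait}.
States satisfying AG EX fin: ∅.
States satisfying E[ack ∨ ¬fin U syn]: {SynRcvd, Listen, Estab, FinWait}.
States satisfying EG (E[ack ∨ ¬fin U syn]): {SynRcvd, Listen, Estab, FinWait}.
States satisfying AG EX fin ∨ EG (E[ack ∨ ¬fin U syn]): {SynRcvd, Listen, Estab, FinWait}.
SynRcvd ∈ Sat(AG EX fin ∨ EG (E[ack ∨ ¬fin U syn])).

Yes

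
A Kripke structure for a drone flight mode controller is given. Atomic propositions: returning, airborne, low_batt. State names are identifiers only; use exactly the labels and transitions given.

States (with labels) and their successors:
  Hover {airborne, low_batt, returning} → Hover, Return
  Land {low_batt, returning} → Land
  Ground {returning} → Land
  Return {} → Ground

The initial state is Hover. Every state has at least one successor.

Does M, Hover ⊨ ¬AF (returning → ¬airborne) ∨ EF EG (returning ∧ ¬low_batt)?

States satisfying returning → ¬airborne: {Land, Ground, Return}.
States satisfying AF (returning → ¬airborne): {Land, Ground, Return}.
States satisfying ¬AF (returning → ¬airborne): {Hover}.
States satisfying EG (returning ∧ ¬low_batt): ∅.
States satisfying EF EG (returning ∧ ¬low_batt): ∅.
States satisfying ¬AF (returning → ¬airborne) ∨ EF EG (returning ∧ ¬low_batt): {Hover}.
Hover ∈ Sat(¬AF (returning → ¬airborne) ∨ EF EG (returning ∧ ¬low_batt)).

Satisfied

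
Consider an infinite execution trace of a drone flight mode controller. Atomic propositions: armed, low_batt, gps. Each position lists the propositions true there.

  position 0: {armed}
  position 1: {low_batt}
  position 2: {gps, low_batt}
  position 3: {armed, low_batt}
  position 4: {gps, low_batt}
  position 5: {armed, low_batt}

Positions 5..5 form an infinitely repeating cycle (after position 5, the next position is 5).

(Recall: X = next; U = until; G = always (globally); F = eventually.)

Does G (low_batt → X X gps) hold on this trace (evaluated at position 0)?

Does not hold

low_batt → X X gps must hold at every position from 0 onward. It fails at position 1, so G (low_batt → X X gps) is false.
Positions where low_batt holds: 1, 2, 3, 4, 5.
Check X X gps at each: 1→fails, 2→ok, 3→fails, 4→fails, 5→fails.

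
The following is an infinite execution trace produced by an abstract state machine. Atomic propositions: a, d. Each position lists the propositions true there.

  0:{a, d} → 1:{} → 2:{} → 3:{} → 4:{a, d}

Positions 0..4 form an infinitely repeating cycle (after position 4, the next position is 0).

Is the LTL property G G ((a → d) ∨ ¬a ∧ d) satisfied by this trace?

G ((a → d) ∨ ¬a ∧ d) holds at every position 0..4, and those are all positions ever visited, so G G ((a → d) ∨ ¬a ∧ d) holds.

Satisfied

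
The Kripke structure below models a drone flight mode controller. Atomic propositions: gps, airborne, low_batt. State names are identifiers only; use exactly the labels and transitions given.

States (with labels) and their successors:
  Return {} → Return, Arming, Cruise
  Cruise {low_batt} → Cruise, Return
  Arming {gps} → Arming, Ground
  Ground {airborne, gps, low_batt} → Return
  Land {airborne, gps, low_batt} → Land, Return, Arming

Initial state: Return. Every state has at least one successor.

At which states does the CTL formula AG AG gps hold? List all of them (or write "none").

none

States satisfying AG gps: ∅.
States satisfying AG AG gps: ∅.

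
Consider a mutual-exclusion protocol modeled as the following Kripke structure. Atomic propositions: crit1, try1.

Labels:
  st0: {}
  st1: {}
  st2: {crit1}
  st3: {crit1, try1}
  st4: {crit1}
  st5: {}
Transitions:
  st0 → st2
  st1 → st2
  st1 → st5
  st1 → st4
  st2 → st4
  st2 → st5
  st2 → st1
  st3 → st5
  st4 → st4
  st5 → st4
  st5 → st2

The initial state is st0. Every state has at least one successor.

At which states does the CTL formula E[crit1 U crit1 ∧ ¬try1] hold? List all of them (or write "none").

States satisfying crit1: {st2, st3, st4}.
States satisfying crit1 ∧ ¬try1: {st2, st4}.
States satisfying E[crit1 U crit1 ∧ ¬try1]: {st2, st4}.

{st2, st4}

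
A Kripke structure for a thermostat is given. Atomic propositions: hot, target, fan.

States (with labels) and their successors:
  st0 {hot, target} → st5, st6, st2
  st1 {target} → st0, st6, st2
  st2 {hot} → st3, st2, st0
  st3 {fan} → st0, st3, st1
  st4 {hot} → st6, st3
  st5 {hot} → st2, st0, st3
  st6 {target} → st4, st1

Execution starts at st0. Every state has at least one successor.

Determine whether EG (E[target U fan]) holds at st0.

States satisfying E[target U fan]: {st3}.
States satisfying EG (E[target U fan]): {st3}.
No suitable path/successor from st0 witnesses the formula.
st0 ∉ Sat(EG (E[target U fan])).

Violated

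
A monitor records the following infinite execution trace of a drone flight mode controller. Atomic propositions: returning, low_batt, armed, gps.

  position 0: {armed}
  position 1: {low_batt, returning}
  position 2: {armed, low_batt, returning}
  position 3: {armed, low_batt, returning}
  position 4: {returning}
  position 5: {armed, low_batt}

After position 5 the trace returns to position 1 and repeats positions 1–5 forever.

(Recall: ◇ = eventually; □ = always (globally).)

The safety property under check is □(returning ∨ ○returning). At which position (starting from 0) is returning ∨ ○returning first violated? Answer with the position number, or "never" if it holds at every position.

returning ∨ ○returning holds at every position 0..5, and those are all the positions the trace ever visits, so the invariant □(returning ∨ ○returning) is never violated.

never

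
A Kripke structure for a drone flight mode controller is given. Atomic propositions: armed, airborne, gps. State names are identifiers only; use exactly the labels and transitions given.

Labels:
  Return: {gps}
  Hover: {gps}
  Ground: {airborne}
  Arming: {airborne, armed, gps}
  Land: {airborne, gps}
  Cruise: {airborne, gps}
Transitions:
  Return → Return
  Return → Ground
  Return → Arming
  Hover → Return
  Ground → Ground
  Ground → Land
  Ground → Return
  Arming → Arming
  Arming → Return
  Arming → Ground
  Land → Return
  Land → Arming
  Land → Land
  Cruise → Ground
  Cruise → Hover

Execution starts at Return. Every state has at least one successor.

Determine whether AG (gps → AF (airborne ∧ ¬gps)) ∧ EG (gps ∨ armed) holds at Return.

No

States satisfying gps → AF (airborne ∧ ¬gps): {Ground}.
States satisfying AG (gps → AF (airborne ∧ ¬gps)): ∅.
States satisfying gps ∨ armed: {Return, Hover, Arming, Land, Cruise}.
States satisfying EG (gps ∨ armed): {Return, Hover, Arming, Land, Cruise}.
States satisfying AG (gps → AF (airborne ∧ ¬gps)) ∧ EG (gps ∨ armed): ∅.
Return ∉ Sat(AG (gps → AF (airborne ∧ ¬gps)) ∧ EG (gps ∨ armed)).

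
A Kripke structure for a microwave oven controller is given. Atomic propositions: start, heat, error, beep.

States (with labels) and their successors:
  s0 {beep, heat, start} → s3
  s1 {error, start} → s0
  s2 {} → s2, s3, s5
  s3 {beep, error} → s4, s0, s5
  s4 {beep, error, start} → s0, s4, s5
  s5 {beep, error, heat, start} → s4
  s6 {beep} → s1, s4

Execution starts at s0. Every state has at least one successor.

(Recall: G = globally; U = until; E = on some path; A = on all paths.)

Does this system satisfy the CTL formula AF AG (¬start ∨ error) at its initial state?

States satisfying AG (¬start ∨ error): ∅.
States satisfying AF AG (¬start ∨ error): ∅.
There is a path from s0 along which AG (¬start ∨ error) never holds.
s0 ∉ Sat(AF AG (¬start ∨ error)).

Violated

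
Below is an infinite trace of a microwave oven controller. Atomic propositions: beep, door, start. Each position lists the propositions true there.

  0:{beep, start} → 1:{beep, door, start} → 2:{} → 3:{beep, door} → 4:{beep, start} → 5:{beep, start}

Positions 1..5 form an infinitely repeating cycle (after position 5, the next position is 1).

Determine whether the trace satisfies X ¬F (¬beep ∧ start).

Satisfied

The position after 0 is 1; ¬F (¬beep ∧ start) is true there.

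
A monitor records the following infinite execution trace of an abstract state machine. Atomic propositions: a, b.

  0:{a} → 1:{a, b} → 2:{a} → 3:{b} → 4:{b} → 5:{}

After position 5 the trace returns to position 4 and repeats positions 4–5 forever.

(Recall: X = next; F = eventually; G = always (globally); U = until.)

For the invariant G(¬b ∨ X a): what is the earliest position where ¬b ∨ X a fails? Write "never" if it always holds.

3

Check ¬b ∨ X a at each position in order: 0 ✓, 1 ✓, 2 ✓.
At position 3 the labels are {b} and the next position 4 has {b}, so ¬b ∨ X a is false there. This is the first violation.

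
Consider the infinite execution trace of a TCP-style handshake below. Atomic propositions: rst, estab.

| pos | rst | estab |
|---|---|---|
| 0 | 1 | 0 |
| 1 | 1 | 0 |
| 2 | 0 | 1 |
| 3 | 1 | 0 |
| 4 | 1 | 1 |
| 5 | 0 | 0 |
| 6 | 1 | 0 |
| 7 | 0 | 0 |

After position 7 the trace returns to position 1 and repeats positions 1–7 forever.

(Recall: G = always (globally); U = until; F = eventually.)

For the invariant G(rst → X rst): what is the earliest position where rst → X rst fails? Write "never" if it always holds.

Check rst → X rst at each position in order: 0 ✓.
At position 1 the labels are {rst} and the next position 2 has {estab}, so rst → X rst is false there. This is the first violation.

1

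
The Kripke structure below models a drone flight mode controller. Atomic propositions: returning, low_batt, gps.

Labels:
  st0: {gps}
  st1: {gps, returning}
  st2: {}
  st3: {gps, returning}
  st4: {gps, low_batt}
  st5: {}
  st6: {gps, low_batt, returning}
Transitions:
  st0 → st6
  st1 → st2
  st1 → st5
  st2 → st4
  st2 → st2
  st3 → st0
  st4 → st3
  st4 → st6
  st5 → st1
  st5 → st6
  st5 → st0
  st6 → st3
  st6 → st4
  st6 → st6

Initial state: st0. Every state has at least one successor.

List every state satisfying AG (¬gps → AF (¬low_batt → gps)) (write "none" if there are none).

States satisfying ¬gps → AF (¬low_batt → gps): {st0, st1, st3, st4, st5, st6}.
States satisfying AG (¬gps → AF (¬low_batt → gps)): {st0, st3, st4, st6}.

{st0, st3, st4, st6}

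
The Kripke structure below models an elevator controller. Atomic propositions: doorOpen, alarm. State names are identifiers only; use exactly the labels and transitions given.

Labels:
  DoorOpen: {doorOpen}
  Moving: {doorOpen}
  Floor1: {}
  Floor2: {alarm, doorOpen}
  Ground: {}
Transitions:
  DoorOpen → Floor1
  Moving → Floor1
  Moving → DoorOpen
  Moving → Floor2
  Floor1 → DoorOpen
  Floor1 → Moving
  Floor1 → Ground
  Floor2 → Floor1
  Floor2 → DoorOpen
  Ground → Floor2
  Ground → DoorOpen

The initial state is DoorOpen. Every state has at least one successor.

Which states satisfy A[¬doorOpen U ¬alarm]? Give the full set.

States satisfying ¬doorOpen: {Floor1, Ground}.
States satisfying ¬alarm: {DoorOpen, Moving, Floor1, Ground}.
States satisfying A[¬doorOpen U ¬alarm]: {DoorOpen, Moving, Floor1, Ground}.

{DoorOpen, Moving, Floor1, Ground}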